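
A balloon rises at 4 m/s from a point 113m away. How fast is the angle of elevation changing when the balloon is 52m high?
0.029212 rad/s

tan(θ) = y/113
sec²(θ) · dθ/dt = (1/113) · dy/dt
dθ/dt = cos²(θ)/113 · 4 = 113/(113² + 52²) · 4
dθ/dt = 0.029212 rad/s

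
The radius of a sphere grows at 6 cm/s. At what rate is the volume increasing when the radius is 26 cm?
16224π cm³/s

V = (4/3)πr³
dV/dt = dV/dr · dr/dt = 4πr² · 6
At r = 26: dV/dt = 16224π cm³/s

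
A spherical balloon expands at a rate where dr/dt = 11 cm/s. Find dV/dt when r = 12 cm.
6336π cm³/s

V = (4/3)πr³
dV/dt = dV/dr · dr/dt = 4πr² · 11
At r = 12: dV/dt = 6336π cm³/s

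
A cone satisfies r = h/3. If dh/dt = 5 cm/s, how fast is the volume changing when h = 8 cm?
320π/9 cm³/s

V = (1/3)π(h/3)²h = πh³/27
dV/dt = πh²/9 · 5
At h = 8: dV/dt = 320π/9 cm³/s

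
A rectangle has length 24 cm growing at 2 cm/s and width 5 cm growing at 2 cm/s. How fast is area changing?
58 cm²/s

A = lw
dA/dt = w·dl/dt + l·dw/dt = 5·2 + 24·2 = 58 cm²/s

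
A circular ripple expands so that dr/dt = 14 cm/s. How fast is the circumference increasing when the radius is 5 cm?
28π cm/s

C = 2πr
dC/dt = 2π · dr/dt = 2π · 14 = 28π cm/s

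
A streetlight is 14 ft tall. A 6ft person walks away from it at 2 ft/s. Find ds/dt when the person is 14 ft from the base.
3/2 ft/s

By similar triangles: 14/(x+s) = 6/s
Solving: s = 6x/8
ds/dt = 6/8 · dx/dt = 3/4 · 2 = 3/2 ft/s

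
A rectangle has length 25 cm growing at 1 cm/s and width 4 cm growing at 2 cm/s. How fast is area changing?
54 cm²/s

A = lw
dA/dt = w·dl/dt + l·dw/dt = 4·1 + 25·2 = 54 cm²/s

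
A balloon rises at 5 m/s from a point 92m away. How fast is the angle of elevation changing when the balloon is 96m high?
0.026018 rad/s

tan(θ) = y/92
sec²(θ) · dθ/dt = (1/92) · dy/dt
dθ/dt = cos²(θ)/92 · 5 = 92/(92² + 96²) · 5
dθ/dt = 0.026018 rad/s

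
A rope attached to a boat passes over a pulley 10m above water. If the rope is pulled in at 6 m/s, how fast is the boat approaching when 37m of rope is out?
74√141/141 ≈ 6.232 m/s

rope² = x² + 10²
x = √(37² - 10²) = 3√141
dx/dt = (rope/x) · d(rope)/dt = (37/(3√141)) · (-6) = -74√141/141 m/s
The boat approaches at 74√141/141 ≈ 6.232 m/s.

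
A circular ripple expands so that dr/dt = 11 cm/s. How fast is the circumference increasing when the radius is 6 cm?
22π cm/s

C = 2πr
dC/dt = 2π · dr/dt = 2π · 11 = 22π cm/s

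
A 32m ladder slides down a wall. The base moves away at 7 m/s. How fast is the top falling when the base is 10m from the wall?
5√231/33 ≈ 2.303 m/s

x² + y² = 32²
2x·dx/dt + 2y·dy/dt = 0
dy/dt = -x/y · dx/dt = -10/(2√231) · 7 = -5√231/33 m/s
The top is descending at 5√231/33 ≈ 2.303 m/s.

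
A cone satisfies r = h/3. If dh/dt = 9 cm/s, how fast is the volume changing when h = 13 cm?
169π cm³/s

V = (1/3)π(h/3)²h = πh³/27
dV/dt = πh²/9 · 9
At h = 13: dV/dt = 169π cm³/s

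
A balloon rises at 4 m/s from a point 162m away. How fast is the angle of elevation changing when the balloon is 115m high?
0.016418 rad/s

tan(θ) = y/162
sec²(θ) · dθ/dt = (1/162) · dy/dt
dθ/dt = cos²(θ)/162 · 4 = 162/(162² + 115²) · 4
dθ/dt = 0.016418 rad/s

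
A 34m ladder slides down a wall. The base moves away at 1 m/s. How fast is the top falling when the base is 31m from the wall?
31√195/195 ≈ 2.22 m/s

x² + y² = 34²
2x·dx/dt + 2y·dy/dt = 0
dy/dt = -x/y · dx/dt = -31/√195 · 1 = -31√195/195 m/s
The top is descending at 31√195/195 ≈ 2.22 m/s.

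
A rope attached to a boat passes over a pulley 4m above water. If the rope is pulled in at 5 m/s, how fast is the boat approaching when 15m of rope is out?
75√209/209 ≈ 5.188 m/s

rope² = x² + 4²
x = √(15² - 4²) = √209
dx/dt = (rope/x) · d(rope)/dt = (15/√209) · (-5) = -75√209/209 m/s
The boat approaches at 75√209/209 ≈ 5.188 m/s.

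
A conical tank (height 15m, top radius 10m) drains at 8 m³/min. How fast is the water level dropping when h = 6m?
1/(2π) ≈ 0.1592 m/min

r/h = 10/15, so r = (2/3)h
V = (1/3)πr²h = (1/3)π((2/3)h)²h = (4/27)πh³
dV/dh = (4/9)πh²
dh/dt = (dV/dt)/(dV/dh) = -8/((4/9)π·6²) = -1/(2π) m/min
The level is dropping at 1/(2π) ≈ 0.1592 m/min.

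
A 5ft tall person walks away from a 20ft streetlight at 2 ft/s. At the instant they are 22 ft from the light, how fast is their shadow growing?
2/3 ft/s

By similar triangles: 20/(x+s) = 5/s
Solving: s = 5x/15
ds/dt = 5/15 · dx/dt = 1/3 · 2 = 2/3 ft/s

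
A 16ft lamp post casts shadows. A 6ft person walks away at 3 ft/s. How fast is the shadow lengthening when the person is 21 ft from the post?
9/5 ft/s

By similar triangles: 16/(x+s) = 6/s
Solving: s = 6x/10
ds/dt = 6/10 · dx/dt = 3/5 · 3 = 9/5 ft/s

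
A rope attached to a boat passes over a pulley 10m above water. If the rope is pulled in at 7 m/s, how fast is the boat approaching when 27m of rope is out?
189√629/629 ≈ 7.536 m/s

rope² = x² + 10²
x = √(27² - 10²) = √629
dx/dt = (rope/x) · d(rope)/dt = (27/√629) · (-7) = -189√629/629 m/s
The boat approaches at 189√629/629 ≈ 7.536 m/s.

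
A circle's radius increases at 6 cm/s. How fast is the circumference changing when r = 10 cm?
12π cm/s

C = 2πr
dC/dt = 2π · dr/dt = 2π · 6 = 12π cm/s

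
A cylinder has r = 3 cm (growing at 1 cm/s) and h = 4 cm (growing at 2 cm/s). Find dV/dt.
42π cm³/s

V = πr²h
dV/dt = 2πrh·dr/dt + πr²·dh/dt
= 2π(3)(4)(1) + π(3)²(2)
= 42π cm³/s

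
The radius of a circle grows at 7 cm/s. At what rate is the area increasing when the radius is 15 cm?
210π cm²/s

A = πr²
dA/dt = 2πr · dr/dt = 2π(15)(7) = 210π cm²/s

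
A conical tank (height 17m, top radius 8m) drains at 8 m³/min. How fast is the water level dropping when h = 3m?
289/(72π) ≈ 1.278 m/min

r/h = 8/17, so r = (8/17)h
V = (1/3)πr²h = (1/3)π((8/17)h)²h = (64/867)πh³
dV/dh = (64/289)πh²
dh/dt = (dV/dt)/(dV/dh) = -8/((64/289)π·3²) = -289/(72π) m/min
The level is dropping at 289/(72π) ≈ 1.278 m/min.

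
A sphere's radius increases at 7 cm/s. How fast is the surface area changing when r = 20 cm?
1120π cm²/s

S = 4πr²
dS/dt = dS/dr · dr/dt = 8πr · 7
At r = 20: dS/dt = 1120π cm²/s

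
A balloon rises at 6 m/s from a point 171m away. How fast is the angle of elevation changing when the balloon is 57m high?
0.031579 rad/s

tan(θ) = y/171
sec²(θ) · dθ/dt = (1/171) · dy/dt
dθ/dt = cos²(θ)/171 · 6 = 171/(171² + 57²) · 6
dθ/dt = 0.031579 rad/s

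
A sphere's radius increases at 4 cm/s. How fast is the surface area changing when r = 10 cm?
320π cm²/s

S = 4πr²
dS/dt = dS/dr · dr/dt = 8πr · 4
At r = 10: dS/dt = 320π cm²/s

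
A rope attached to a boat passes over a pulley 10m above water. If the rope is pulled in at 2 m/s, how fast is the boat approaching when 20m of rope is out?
4√3/3 ≈ 2.309 m/s

rope² = x² + 10²
x = √(20² - 10²) = 10√3
dx/dt = (rope/x) · d(rope)/dt = (20/(10√3)) · (-2) = -4√3/3 m/s
The boat approaches at 4√3/3 ≈ 2.309 m/s.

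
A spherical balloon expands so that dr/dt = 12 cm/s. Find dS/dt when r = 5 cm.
480π cm²/s

S = 4πr²
dS/dt = dS/dr · dr/dt = 8πr · 12
At r = 5: dS/dt = 480π cm²/s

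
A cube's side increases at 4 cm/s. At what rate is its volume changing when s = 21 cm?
5292 cm³/s

V = s³
dV/dt = 3s² · ds/dt = 3·21²·4 = 5292 cm³/s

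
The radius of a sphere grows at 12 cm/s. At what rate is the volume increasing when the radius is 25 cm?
30000π cm³/s

V = (4/3)πr³
dV/dt = dV/dr · dr/dt = 4πr² · 12
At r = 25: dV/dt = 30000π cm³/s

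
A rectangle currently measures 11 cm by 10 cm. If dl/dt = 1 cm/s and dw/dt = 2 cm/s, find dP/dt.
6 cm/s

P = 2(l + w)
dP/dt = 2(dl/dt + dw/dt) = 2(1 + 2) = 6 cm/s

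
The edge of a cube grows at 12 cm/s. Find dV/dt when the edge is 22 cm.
17424 cm³/s

V = s³
dV/dt = 3s² · ds/dt = 3·22²·12 = 17424 cm³/s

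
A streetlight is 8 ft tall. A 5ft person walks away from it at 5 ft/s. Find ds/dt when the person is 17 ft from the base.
25/3 ft/s

By similar triangles: 8/(x+s) = 5/s
Solving: s = 5x/3
ds/dt = 5/3 · dx/dt = 5/3 · 5 = 25/3 ft/s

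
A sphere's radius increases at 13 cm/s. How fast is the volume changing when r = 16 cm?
13312π cm³/s

V = (4/3)πr³
dV/dt = dV/dr · dr/dt = 4πr² · 13
At r = 16: dV/dt = 13312π cm³/s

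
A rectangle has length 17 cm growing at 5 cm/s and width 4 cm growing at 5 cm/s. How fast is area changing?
105 cm²/s

A = lw
dA/dt = w·dl/dt + l·dw/dt = 4·5 + 17·5 = 105 cm²/s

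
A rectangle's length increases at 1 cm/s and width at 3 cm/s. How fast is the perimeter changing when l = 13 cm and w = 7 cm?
8 cm/s

P = 2(l + w)
dP/dt = 2(dl/dt + dw/dt) = 2(1 + 3) = 8 cm/s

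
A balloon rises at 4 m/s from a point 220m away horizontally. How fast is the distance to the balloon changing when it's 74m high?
148√13469/13469 ≈ 1.275 m/s

z² = 220² + y²
z = √(220² + 74²) = 2√13469
dz/dt = y/z · dy/dt = 74/(2√13469) · 4 = 148√13469/13469 ≈ 1.275 m/s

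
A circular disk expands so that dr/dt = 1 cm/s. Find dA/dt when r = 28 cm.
56π cm²/s

A = πr²
dA/dt = 2πr · dr/dt = 2π(28)(1) = 56π cm²/s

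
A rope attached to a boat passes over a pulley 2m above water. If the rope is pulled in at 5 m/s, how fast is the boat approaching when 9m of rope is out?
45√77/77 ≈ 5.128 m/s

rope² = x² + 2²
x = √(9² - 2²) = √77
dx/dt = (rope/x) · d(rope)/dt = (9/√77) · (-5) = -45√77/77 m/s
The boat approaches at 45√77/77 ≈ 5.128 m/s.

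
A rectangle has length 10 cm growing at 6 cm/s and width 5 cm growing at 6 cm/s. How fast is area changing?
90 cm²/s

A = lw
dA/dt = w·dl/dt + l·dw/dt = 5·6 + 10·6 = 90 cm²/s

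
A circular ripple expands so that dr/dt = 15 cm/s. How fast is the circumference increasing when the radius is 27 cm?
30π cm/s

C = 2πr
dC/dt = 2π · dr/dt = 2π · 15 = 30π cm/s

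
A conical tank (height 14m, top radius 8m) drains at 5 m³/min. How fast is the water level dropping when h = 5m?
49/(80π) ≈ 0.195 m/min

r/h = 8/14, so r = (4/7)h
V = (1/3)πr²h = (1/3)π((4/7)h)²h = (16/147)πh³
dV/dh = (16/49)πh²
dh/dt = (dV/dt)/(dV/dh) = -5/((16/49)π·5²) = -49/(80π) m/min
The level is dropping at 49/(80π) ≈ 0.195 m/min.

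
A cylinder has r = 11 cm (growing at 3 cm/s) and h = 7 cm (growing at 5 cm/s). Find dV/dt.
1067π cm³/s

V = πr²h
dV/dt = 2πrh·dr/dt + πr²·dh/dt
= 2π(11)(7)(3) + π(11)²(5)
= 1067π cm³/s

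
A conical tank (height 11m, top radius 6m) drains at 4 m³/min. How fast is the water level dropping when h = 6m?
121/(324π) ≈ 0.1189 m/min

r/h = 6/11, so r = (6/11)h
V = (1/3)πr²h = (1/3)π((6/11)h)²h = (12/121)πh³
dV/dh = (36/121)πh²
dh/dt = (dV/dt)/(dV/dh) = -4/((36/121)π·6²) = -121/(324π) m/min
The level is dropping at 121/(324π) ≈ 0.1189 m/min.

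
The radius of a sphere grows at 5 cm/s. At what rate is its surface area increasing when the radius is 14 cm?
560π cm²/s

S = 4πr²
dS/dt = dS/dr · dr/dt = 8πr · 5
At r = 14: dS/dt = 560π cm²/s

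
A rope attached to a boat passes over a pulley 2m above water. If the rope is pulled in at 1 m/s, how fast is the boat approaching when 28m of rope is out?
14√195/195 ≈ 1.003 m/s

rope² = x² + 2²
x = √(28² - 2²) = 2√195
dx/dt = (rope/x) · d(rope)/dt = (28/(2√195)) · (-1) = -14√195/195 m/s
The boat approaches at 14√195/195 ≈ 1.003 m/s.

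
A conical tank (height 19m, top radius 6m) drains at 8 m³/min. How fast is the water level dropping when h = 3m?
722/(81π) ≈ 2.837 m/min

r/h = 6/19, so r = (6/19)h
V = (1/3)πr²h = (1/3)π((6/19)h)²h = (12/361)πh³
dV/dh = (36/361)πh²
dh/dt = (dV/dt)/(dV/dh) = -8/((36/361)π·3²) = -722/(81π) m/min
The level is dropping at 722/(81π) ≈ 2.837 m/min.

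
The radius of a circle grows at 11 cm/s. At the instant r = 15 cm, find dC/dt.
22π cm/s

C = 2πr
dC/dt = 2π · dr/dt = 2π · 11 = 22π cm/s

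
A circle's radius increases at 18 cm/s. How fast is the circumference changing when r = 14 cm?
36π cm/s

C = 2πr
dC/dt = 2π · dr/dt = 2π · 18 = 36π cm/s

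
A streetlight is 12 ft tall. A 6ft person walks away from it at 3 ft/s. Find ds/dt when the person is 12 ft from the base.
3 ft/s

By similar triangles: 12/(x+s) = 6/s
Solving: s = 6x/6
ds/dt = 6/6 · dx/dt = 1 · 3 = 3 ft/s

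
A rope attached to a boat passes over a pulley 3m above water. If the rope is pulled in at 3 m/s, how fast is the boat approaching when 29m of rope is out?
87√13/104 ≈ 3.016 m/s

rope² = x² + 3²
x = √(29² - 3²) = 8√13
dx/dt = (rope/x) · d(rope)/dt = (29/(8√13)) · (-3) = -87√13/104 m/s
The boat approaches at 87√13/104 ≈ 3.016 m/s.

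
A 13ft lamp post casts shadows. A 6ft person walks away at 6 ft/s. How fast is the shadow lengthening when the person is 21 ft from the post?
36/7 ft/s

By similar triangles: 13/(x+s) = 6/s
Solving: s = 6x/7
ds/dt = 6/7 · dx/dt = 6/7 · 6 = 36/7 ft/s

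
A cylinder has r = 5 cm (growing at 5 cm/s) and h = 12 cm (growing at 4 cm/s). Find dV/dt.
700π cm³/s

V = πr²h
dV/dt = 2πrh·dr/dt + πr²·dh/dt
= 2π(5)(12)(5) + π(5)²(4)
= 700π cm³/s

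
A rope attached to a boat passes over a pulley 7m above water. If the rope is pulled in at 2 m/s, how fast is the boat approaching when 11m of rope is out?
11√2/6 ≈ 2.593 m/s

rope² = x² + 7²
x = √(11² - 7²) = 6√2
dx/dt = (rope/x) · d(rope)/dt = (11/(6√2)) · (-2) = -11√2/6 m/s
The boat approaches at 11√2/6 ≈ 2.593 m/s.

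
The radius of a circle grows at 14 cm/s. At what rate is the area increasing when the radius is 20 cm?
560π cm²/s

A = πr²
dA/dt = 2πr · dr/dt = 2π(20)(14) = 560π cm²/s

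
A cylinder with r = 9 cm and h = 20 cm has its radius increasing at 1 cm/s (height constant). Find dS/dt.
76π cm²/s

S = 2πrh + 2πr² (lateral + bases)
dS/dt = (2πh + 4πr)·dr/dt = (2π·20 + 4π·9)·1
= 76π cm²/s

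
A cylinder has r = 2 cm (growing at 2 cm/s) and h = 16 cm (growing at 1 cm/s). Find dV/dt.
132π cm³/s

V = πr²h
dV/dt = 2πrh·dr/dt + πr²·dh/dt
= 2π(2)(16)(2) + π(2)²(1)
= 132π cm³/s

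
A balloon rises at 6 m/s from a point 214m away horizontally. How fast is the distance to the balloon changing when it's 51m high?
306√48397/48397 ≈ 1.391 m/s

z² = 214² + y²
z = √(214² + 51²) = √48397
dz/dt = y/z · dy/dt = 51/√48397 · 6 = 306√48397/48397 ≈ 1.391 m/s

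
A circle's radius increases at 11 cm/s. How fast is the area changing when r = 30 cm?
660π cm²/s

A = πr²
dA/dt = 2πr · dr/dt = 2π(30)(11) = 660π cm²/s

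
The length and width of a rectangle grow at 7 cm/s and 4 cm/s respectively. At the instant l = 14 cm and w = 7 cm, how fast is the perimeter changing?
22 cm/s

P = 2(l + w)
dP/dt = 2(dl/dt + dw/dt) = 2(7 + 4) = 22 cm/s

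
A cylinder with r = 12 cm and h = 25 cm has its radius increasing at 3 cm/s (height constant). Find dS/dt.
294π cm²/s

S = 2πrh + 2πr² (lateral + bases)
dS/dt = (2πh + 4πr)·dr/dt = (2π·25 + 4π·12)·3
= 294π cm²/s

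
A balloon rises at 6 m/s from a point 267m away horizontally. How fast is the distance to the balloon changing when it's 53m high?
159√74098/37049 ≈ 1.168 m/s

z² = 267² + y²
z = √(267² + 53²) = √74098
dz/dt = y/z · dy/dt = 53/√74098 · 6 = 159√74098/37049 ≈ 1.168 m/s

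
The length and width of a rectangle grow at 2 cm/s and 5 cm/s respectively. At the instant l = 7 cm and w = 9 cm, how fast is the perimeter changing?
14 cm/s

P = 2(l + w)
dP/dt = 2(dl/dt + dw/dt) = 2(2 + 5) = 14 cm/s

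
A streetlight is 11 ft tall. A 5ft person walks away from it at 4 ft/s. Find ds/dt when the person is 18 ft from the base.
10/3 ft/s

By similar triangles: 11/(x+s) = 5/s
Solving: s = 5x/6
ds/dt = 5/6 · dx/dt = 5/6 · 4 = 10/3 ft/s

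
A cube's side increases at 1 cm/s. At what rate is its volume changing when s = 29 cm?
2523 cm³/s

V = s³
dV/dt = 3s² · ds/dt = 3·29²·1 = 2523 cm³/s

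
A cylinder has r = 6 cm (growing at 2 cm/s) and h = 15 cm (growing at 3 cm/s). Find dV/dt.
468π cm³/s

V = πr²h
dV/dt = 2πrh·dr/dt + πr²·dh/dt
= 2π(6)(15)(2) + π(6)²(3)
= 468π cm³/s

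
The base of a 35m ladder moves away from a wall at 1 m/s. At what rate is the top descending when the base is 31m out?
31√66/132 ≈ 1.908 m/s

x² + y² = 35²
2x·dx/dt + 2y·dy/dt = 0
dy/dt = -x/y · dx/dt = -31/(2√66) · 1 = -31√66/132 m/s
The top is descending at 31√66/132 ≈ 1.908 m/s.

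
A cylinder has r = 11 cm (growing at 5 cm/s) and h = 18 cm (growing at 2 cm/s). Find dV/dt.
2222π cm³/s

V = πr²h
dV/dt = 2πrh·dr/dt + πr²·dh/dt
= 2π(11)(18)(5) + π(11)²(2)
= 2222π cm³/s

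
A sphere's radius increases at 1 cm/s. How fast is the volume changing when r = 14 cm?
784π cm³/s

V = (4/3)πr³
dV/dt = dV/dr · dr/dt = 4πr² · 1
At r = 14: dV/dt = 784π cm³/s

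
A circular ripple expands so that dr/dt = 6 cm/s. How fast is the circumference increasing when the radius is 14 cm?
12π cm/s

C = 2πr
dC/dt = 2π · dr/dt = 2π · 6 = 12π cm/s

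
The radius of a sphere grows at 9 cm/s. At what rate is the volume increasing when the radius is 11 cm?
4356π cm³/s

V = (4/3)πr³
dV/dt = dV/dr · dr/dt = 4πr² · 9
At r = 11: dV/dt = 4356π cm³/s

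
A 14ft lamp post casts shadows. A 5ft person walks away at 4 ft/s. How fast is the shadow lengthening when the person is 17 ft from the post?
20/9 ft/s

By similar triangles: 14/(x+s) = 5/s
Solving: s = 5x/9
ds/dt = 5/9 · dx/dt = 5/9 · 4 = 20/9 ft/s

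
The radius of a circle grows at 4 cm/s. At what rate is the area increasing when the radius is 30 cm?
240π cm²/s

A = πr²
dA/dt = 2πr · dr/dt = 2π(30)(4) = 240π cm²/s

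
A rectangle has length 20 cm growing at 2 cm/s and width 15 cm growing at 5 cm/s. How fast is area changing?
130 cm²/s

A = lw
dA/dt = w·dl/dt + l·dw/dt = 15·2 + 20·5 = 130 cm²/s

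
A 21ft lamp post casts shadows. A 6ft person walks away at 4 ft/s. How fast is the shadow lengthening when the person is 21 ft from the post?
8/5 ft/s

By similar triangles: 21/(x+s) = 6/s
Solving: s = 6x/15
ds/dt = 6/15 · dx/dt = 2/5 · 4 = 8/5 ft/s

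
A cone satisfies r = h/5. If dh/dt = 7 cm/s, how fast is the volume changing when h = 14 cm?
1372π/25 cm³/s

V = (1/3)π(h/5)²h = πh³/75
dV/dt = πh²/25 · 7
At h = 14: dV/dt = 1372π/25 cm³/s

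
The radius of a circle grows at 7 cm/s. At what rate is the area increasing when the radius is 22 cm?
308π cm²/s

A = πr²
dA/dt = 2πr · dr/dt = 2π(22)(7) = 308π cm²/s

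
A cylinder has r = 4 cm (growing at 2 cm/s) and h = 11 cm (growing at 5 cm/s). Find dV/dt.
256π cm³/s

V = πr²h
dV/dt = 2πrh·dr/dt + πr²·dh/dt
= 2π(4)(11)(2) + π(4)²(5)
= 256π cm³/s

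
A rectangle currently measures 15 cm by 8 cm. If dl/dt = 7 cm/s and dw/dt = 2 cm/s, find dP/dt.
18 cm/s

P = 2(l + w)
dP/dt = 2(dl/dt + dw/dt) = 2(7 + 2) = 18 cm/s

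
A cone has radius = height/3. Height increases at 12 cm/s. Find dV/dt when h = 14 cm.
784π/3 cm³/s

V = (1/3)π(h/3)²h = πh³/27
dV/dt = πh²/9 · 12
At h = 14: dV/dt = 784π/3 cm³/s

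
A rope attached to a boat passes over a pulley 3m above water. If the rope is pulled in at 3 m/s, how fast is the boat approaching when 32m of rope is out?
96√1015/1015 ≈ 3.013 m/s

rope² = x² + 3²
x = √(32² - 3²) = √1015
dx/dt = (rope/x) · d(rope)/dt = (32/√1015) · (-3) = -96√1015/1015 m/s
The boat approaches at 96√1015/1015 ≈ 3.013 m/s.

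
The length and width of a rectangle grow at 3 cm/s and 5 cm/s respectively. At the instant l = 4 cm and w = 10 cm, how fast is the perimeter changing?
16 cm/s

P = 2(l + w)
dP/dt = 2(dl/dt + dw/dt) = 2(3 + 5) = 16 cm/s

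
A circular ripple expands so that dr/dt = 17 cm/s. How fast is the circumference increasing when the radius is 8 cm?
34π cm/s

C = 2πr
dC/dt = 2π · dr/dt = 2π · 17 = 34π cm/s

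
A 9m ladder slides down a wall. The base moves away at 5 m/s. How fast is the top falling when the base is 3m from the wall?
5√2/4 ≈ 1.768 m/s

x² + y² = 9²
2x·dx/dt + 2y·dy/dt = 0
dy/dt = -x/y · dx/dt = -3/(6√2) · 5 = -5√2/4 m/s
The top is descending at 5√2/4 ≈ 1.768 m/s.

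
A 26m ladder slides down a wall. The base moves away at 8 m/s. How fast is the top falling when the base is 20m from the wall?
80√69/69 ≈ 9.631 m/s

x² + y² = 26²
2x·dx/dt + 2y·dy/dt = 0
dy/dt = -x/y · dx/dt = -20/(2√69) · 8 = -80√69/69 m/s
The top is descending at 80√69/69 ≈ 9.631 m/s.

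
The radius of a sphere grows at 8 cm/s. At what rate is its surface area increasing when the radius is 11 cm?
704π cm²/s

S = 4πr²
dS/dt = dS/dr · dr/dt = 8πr · 8
At r = 11: dS/dt = 704π cm²/s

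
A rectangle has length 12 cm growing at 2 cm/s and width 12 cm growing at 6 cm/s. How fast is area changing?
96 cm²/s

A = lw
dA/dt = w·dl/dt + l·dw/dt = 12·2 + 12·6 = 96 cm²/s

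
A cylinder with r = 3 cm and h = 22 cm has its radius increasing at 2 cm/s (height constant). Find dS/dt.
112π cm²/s

S = 2πrh + 2πr² (lateral + bases)
dS/dt = (2πh + 4πr)·dr/dt = (2π·22 + 4π·3)·2
= 112π cm²/s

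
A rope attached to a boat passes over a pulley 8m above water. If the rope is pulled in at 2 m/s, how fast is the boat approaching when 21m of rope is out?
42√377/377 ≈ 2.163 m/s

rope² = x² + 8²
x = √(21² - 8²) = √377
dx/dt = (rope/x) · d(rope)/dt = (21/√377) · (-2) = -42√377/377 m/s
The boat approaches at 42√377/377 ≈ 2.163 m/s.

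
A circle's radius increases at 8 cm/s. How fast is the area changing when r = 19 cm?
304π cm²/s

A = πr²
dA/dt = 2πr · dr/dt = 2π(19)(8) = 304π cm²/s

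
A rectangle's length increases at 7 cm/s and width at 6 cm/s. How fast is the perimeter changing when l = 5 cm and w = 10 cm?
26 cm/s

P = 2(l + w)
dP/dt = 2(dl/dt + dw/dt) = 2(7 + 6) = 26 cm/s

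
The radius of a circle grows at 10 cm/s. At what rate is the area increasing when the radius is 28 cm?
560π cm²/s

A = πr²
dA/dt = 2πr · dr/dt = 2π(28)(10) = 560π cm²/s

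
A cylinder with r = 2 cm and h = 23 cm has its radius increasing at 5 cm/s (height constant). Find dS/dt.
270π cm²/s

S = 2πrh + 2πr² (lateral + bases)
dS/dt = (2πh + 4πr)·dr/dt = (2π·23 + 4π·2)·5
= 270π cm²/s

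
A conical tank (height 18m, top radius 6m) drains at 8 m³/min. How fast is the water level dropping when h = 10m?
18/(25π) ≈ 0.2292 m/min

r/h = 6/18, so r = (1/3)h
V = (1/3)πr²h = (1/3)π((1/3)h)²h = (1/27)πh³
dV/dh = (1/9)πh²
dh/dt = (dV/dt)/(dV/dh) = -8/((1/9)π·10²) = -18/(25π) m/min
The level is dropping at 18/(25π) ≈ 0.2292 m/min.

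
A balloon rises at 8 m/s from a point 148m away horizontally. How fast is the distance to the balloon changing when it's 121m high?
968√36545/36545 ≈ 5.064 m/s

z² = 148² + y²
z = √(148² + 121²) = √36545
dz/dt = y/z · dy/dt = 121/√36545 · 8 = 968√36545/36545 ≈ 5.064 m/s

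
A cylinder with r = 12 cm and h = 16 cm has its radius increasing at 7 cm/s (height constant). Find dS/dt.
560π cm²/s

S = 2πrh + 2πr² (lateral + bases)
dS/dt = (2πh + 4πr)·dr/dt = (2π·16 + 4π·12)·7
= 560π cm²/s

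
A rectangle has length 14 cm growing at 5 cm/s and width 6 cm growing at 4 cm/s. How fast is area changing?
86 cm²/s

A = lw
dA/dt = w·dl/dt + l·dw/dt = 6·5 + 14·4 = 86 cm²/s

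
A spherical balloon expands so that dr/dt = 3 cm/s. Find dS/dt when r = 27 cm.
648π cm²/s

S = 4πr²
dS/dt = dS/dr · dr/dt = 8πr · 3
At r = 27: dS/dt = 648π cm²/s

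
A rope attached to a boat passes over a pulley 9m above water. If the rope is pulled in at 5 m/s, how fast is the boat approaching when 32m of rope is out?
160√943/943 ≈ 5.21 m/s

rope² = x² + 9²
x = √(32² - 9²) = √943
dx/dt = (rope/x) · d(rope)/dt = (32/√943) · (-5) = -160√943/943 m/s
The boat approaches at 160√943/943 ≈ 5.21 m/s.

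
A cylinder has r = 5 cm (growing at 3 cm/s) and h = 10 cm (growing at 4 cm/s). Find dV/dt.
400π cm³/s

V = πr²h
dV/dt = 2πrh·dr/dt + πr²·dh/dt
= 2π(5)(10)(3) + π(5)²(4)
= 400π cm³/s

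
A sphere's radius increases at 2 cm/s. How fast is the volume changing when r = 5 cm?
200π cm³/s

V = (4/3)πr³
dV/dt = dV/dr · dr/dt = 4πr² · 2
At r = 5: dV/dt = 200π cm³/s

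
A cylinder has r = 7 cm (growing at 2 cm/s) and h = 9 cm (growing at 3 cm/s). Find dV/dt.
399π cm³/s

V = πr²h
dV/dt = 2πrh·dr/dt + πr²·dh/dt
= 2π(7)(9)(2) + π(7)²(3)
= 399π cm³/s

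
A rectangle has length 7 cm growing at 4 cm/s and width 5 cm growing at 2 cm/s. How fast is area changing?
34 cm²/s

A = lw
dA/dt = w·dl/dt + l·dw/dt = 5·4 + 7·2 = 34 cm²/s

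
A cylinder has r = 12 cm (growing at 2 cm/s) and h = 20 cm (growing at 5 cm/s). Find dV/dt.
1680π cm³/s

V = πr²h
dV/dt = 2πrh·dr/dt + πr²·dh/dt
= 2π(12)(20)(2) + π(12)²(5)
= 1680π cm³/s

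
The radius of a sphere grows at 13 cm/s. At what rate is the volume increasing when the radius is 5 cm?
1300π cm³/s

V = (4/3)πr³
dV/dt = dV/dr · dr/dt = 4πr² · 13
At r = 5: dV/dt = 1300π cm³/s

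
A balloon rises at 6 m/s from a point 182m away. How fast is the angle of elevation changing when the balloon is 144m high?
0.020275 rad/s

tan(θ) = y/182
sec²(θ) · dθ/dt = (1/182) · dy/dt
dθ/dt = cos²(θ)/182 · 6 = 182/(182² + 144²) · 6
dθ/dt = 0.020275 rad/s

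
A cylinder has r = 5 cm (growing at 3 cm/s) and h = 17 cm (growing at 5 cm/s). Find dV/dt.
635π cm³/s

V = πr²h
dV/dt = 2πrh·dr/dt + πr²·dh/dt
= 2π(5)(17)(3) + π(5)²(5)
= 635π cm³/s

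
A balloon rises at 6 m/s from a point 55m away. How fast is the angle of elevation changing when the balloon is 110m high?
0.021818 rad/s

tan(θ) = y/55
sec²(θ) · dθ/dt = (1/55) · dy/dt
dθ/dt = cos²(θ)/55 · 6 = 55/(55² + 110²) · 6
dθ/dt = 0.021818 rad/s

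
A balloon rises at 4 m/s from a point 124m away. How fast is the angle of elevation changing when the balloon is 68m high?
0.0248 rad/s

tan(θ) = y/124
sec²(θ) · dθ/dt = (1/124) · dy/dt
dθ/dt = cos²(θ)/124 · 4 = 124/(124² + 68²) · 4
dθ/dt = 0.0248 rad/s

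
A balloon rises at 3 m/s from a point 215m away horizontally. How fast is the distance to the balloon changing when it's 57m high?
171√49474/49474 ≈ 0.7688 m/s

z² = 215² + y²
z = √(215² + 57²) = √49474
dz/dt = y/z · dy/dt = 57/√49474 · 3 = 171√49474/49474 ≈ 0.7688 m/s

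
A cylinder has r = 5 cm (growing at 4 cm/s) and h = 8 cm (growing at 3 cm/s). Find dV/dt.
395π cm³/s

V = πr²h
dV/dt = 2πrh·dr/dt + πr²·dh/dt
= 2π(5)(8)(4) + π(5)²(3)
= 395π cm³/s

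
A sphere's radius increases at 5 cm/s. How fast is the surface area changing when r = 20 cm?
800π cm²/s

S = 4πr²
dS/dt = dS/dr · dr/dt = 8πr · 5
At r = 20: dS/dt = 800π cm²/s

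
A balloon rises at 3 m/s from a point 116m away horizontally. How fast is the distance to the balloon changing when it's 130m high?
195√7589/7589 ≈ 2.238 m/s

z² = 116² + y²
z = √(116² + 130²) = 2√7589
dz/dt = y/z · dy/dt = 130/(2√7589) · 3 = 195√7589/7589 ≈ 2.238 m/s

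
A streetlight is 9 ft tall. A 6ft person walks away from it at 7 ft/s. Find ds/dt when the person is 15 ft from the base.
14 ft/s

By similar triangles: 9/(x+s) = 6/s
Solving: s = 6x/3
ds/dt = 6/3 · dx/dt = 2 · 7 = 14 ft/s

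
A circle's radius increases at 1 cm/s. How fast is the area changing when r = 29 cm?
58π cm²/s

A = πr²
dA/dt = 2πr · dr/dt = 2π(29)(1) = 58π cm²/s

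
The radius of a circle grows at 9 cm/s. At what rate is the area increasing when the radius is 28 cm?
504π cm²/s

A = πr²
dA/dt = 2πr · dr/dt = 2π(28)(9) = 504π cm²/s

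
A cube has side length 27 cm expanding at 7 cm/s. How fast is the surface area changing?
2268 cm²/s

A = 6s²
dA/dt = 12s · ds/dt = 12·27·7 = 2268 cm²/s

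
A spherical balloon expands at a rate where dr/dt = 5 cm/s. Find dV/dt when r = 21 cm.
8820π cm³/s

V = (4/3)πr³
dV/dt = dV/dr · dr/dt = 4πr² · 5
At r = 21: dV/dt = 8820π cm³/s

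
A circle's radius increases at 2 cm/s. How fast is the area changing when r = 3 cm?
12π cm²/s

A = πr²
dA/dt = 2πr · dr/dt = 2π(3)(2) = 12π cm²/s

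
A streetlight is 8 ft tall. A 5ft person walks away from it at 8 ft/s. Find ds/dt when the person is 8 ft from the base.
40/3 ft/s

By similar triangles: 8/(x+s) = 5/s
Solving: s = 5x/3
ds/dt = 5/3 · dx/dt = 5/3 · 8 = 40/3 ft/s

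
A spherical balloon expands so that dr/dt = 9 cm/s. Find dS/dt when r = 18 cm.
1296π cm²/s

S = 4πr²
dS/dt = dS/dr · dr/dt = 8πr · 9
At r = 18: dS/dt = 1296π cm²/s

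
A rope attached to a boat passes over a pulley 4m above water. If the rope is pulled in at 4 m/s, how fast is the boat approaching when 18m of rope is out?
36√77/77 ≈ 4.103 m/s

rope² = x² + 4²
x = √(18² - 4²) = 2√77
dx/dt = (rope/x) · d(rope)/dt = (18/(2√77)) · (-4) = -36√77/77 m/s
The boat approaches at 36√77/77 ≈ 4.103 m/s.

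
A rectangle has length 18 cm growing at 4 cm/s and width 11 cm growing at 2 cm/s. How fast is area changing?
80 cm²/s

A = lw
dA/dt = w·dl/dt + l·dw/dt = 11·4 + 18·2 = 80 cm²/s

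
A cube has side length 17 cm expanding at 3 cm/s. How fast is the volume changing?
2601 cm³/s

V = s³
dV/dt = 3s² · ds/dt = 3·17²·3 = 2601 cm³/s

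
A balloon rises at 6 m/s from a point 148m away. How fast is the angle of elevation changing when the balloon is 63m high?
0.034321 rad/s

tan(θ) = y/148
sec²(θ) · dθ/dt = (1/148) · dy/dt
dθ/dt = cos²(θ)/148 · 6 = 148/(148² + 63²) · 6
dθ/dt = 0.034321 rad/s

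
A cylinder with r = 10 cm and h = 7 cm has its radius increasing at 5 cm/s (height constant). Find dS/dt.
270π cm²/s

S = 2πrh + 2πr² (lateral + bases)
dS/dt = (2πh + 4πr)·dr/dt = (2π·7 + 4π·10)·5
= 270π cm²/s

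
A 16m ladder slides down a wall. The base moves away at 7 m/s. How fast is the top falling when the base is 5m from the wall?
5√231/33 ≈ 2.303 m/s

x² + y² = 16²
2x·dx/dt + 2y·dy/dt = 0
dy/dt = -x/y · dx/dt = -5/√231 · 7 = -5√231/33 m/s
The top is descending at 5√231/33 ≈ 2.303 m/s.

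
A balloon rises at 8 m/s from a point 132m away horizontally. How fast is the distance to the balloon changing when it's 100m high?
100√1714/857 ≈ 4.831 m/s

z² = 132² + y²
z = √(132² + 100²) = 4√1714
dz/dt = y/z · dy/dt = 100/(4√1714) · 8 = 100√1714/857 ≈ 4.831 m/s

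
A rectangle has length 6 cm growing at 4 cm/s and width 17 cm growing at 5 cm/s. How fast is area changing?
98 cm²/s

A = lw
dA/dt = w·dl/dt + l·dw/dt = 17·4 + 6·5 = 98 cm²/s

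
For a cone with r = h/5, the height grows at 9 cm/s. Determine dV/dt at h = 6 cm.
324π/25 cm³/s

V = (1/3)π(h/5)²h = πh³/75
dV/dt = πh²/25 · 9
At h = 6: dV/dt = 324π/25 cm³/s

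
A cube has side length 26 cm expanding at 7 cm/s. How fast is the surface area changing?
2184 cm²/s

A = 6s²
dA/dt = 12s · ds/dt = 12·26·7 = 2184 cm²/s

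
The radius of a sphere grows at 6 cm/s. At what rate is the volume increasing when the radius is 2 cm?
96π cm³/s

V = (4/3)πr³
dV/dt = dV/dr · dr/dt = 4πr² · 6
At r = 2: dV/dt = 96π cm³/s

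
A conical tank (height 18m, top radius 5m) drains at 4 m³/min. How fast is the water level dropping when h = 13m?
1296/(4225π) ≈ 0.09764 m/min

r/h = 5/18, so r = (5/18)h
V = (1/3)πr²h = (1/3)π((5/18)h)²h = (25/972)πh³
dV/dh = (25/324)πh²
dh/dt = (dV/dt)/(dV/dh) = -4/((25/324)π·13²) = -1296/(4225π) m/min
The level is dropping at 1296/(4225π) ≈ 0.09764 m/min.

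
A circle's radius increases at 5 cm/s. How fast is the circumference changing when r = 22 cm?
10π cm/s

C = 2πr
dC/dt = 2π · dr/dt = 2π · 5 = 10π cm/s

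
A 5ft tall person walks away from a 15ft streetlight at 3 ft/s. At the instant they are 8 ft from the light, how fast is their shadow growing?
3/2 ft/s

By similar triangles: 15/(x+s) = 5/s
Solving: s = 5x/10
ds/dt = 5/10 · dx/dt = 1/2 · 3 = 3/2 ft/s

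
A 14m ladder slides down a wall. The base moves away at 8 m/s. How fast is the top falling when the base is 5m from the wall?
40√19/57 ≈ 3.059 m/s

x² + y² = 14²
2x·dx/dt + 2y·dy/dt = 0
dy/dt = -x/y · dx/dt = -5/(3√19) · 8 = -40√19/57 m/s
The top is descending at 40√19/57 ≈ 3.059 m/s.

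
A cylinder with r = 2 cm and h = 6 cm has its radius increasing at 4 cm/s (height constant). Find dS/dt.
80π cm²/s

S = 2πrh + 2πr² (lateral + bases)
dS/dt = (2πh + 4πr)·dr/dt = (2π·6 + 4π·2)·4
= 80π cm²/s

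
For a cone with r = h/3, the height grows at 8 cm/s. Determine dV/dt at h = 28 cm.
6272π/9 cm³/s

V = (1/3)π(h/3)²h = πh³/27
dV/dt = πh²/9 · 8
At h = 28: dV/dt = 6272π/9 cm³/s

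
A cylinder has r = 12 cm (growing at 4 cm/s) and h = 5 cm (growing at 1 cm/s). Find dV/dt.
624π cm³/s

V = πr²h
dV/dt = 2πrh·dr/dt + πr²·dh/dt
= 2π(12)(5)(4) + π(12)²(1)
= 624π cm³/s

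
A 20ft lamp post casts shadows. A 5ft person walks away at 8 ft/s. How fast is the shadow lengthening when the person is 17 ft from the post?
8/3 ft/s

By similar triangles: 20/(x+s) = 5/s
Solving: s = 5x/15
ds/dt = 5/15 · dx/dt = 1/3 · 8 = 8/3 ft/s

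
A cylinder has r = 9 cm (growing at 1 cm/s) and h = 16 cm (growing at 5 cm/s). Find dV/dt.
693π cm³/s

V = πr²h
dV/dt = 2πrh·dr/dt + πr²·dh/dt
= 2π(9)(16)(1) + π(9)²(5)
= 693π cm³/s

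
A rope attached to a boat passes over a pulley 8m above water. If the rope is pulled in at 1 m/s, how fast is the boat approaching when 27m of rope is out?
27√665/665 ≈ 1.047 m/s

rope² = x² + 8²
x = √(27² - 8²) = √665
dx/dt = (rope/x) · d(rope)/dt = (27/√665) · (-1) = -27√665/665 m/s
The boat approaches at 27√665/665 ≈ 1.047 m/s.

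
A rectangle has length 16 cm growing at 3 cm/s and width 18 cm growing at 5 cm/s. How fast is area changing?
134 cm²/s

A = lw
dA/dt = w·dl/dt + l·dw/dt = 18·3 + 16·5 = 134 cm²/s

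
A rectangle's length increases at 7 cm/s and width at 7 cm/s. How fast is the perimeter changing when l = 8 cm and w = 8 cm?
28 cm/s

P = 2(l + w)
dP/dt = 2(dl/dt + dw/dt) = 2(7 + 7) = 28 cm/s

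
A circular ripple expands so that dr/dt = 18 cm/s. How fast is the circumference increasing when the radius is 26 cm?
36π cm/s

C = 2πr
dC/dt = 2π · dr/dt = 2π · 18 = 36π cm/s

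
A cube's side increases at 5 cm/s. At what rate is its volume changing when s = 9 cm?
1215 cm³/s

V = s³
dV/dt = 3s² · ds/dt = 3·9²·5 = 1215 cm³/s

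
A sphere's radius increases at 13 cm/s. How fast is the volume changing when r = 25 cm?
32500π cm³/s

V = (4/3)πr³
dV/dt = dV/dr · dr/dt = 4πr² · 13
At r = 25: dV/dt = 32500π cm³/s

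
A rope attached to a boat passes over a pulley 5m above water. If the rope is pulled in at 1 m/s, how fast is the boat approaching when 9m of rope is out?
9√14/28 ≈ 1.203 m/s

rope² = x² + 5²
x = √(9² - 5²) = 2√14
dx/dt = (rope/x) · d(rope)/dt = (9/(2√14)) · (-1) = -9√14/28 m/s
The boat approaches at 9√14/28 ≈ 1.203 m/s.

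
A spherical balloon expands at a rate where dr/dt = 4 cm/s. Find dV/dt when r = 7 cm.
784π cm³/s

V = (4/3)πr³
dV/dt = dV/dr · dr/dt = 4πr² · 4
At r = 7: dV/dt = 784π cm³/s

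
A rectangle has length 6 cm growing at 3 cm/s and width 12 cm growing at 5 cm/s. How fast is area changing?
66 cm²/s

A = lw
dA/dt = w·dl/dt + l·dw/dt = 12·3 + 6·5 = 66 cm²/s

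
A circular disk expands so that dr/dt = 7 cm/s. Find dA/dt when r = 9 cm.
126π cm²/s

A = πr²
dA/dt = 2πr · dr/dt = 2π(9)(7) = 126π cm²/s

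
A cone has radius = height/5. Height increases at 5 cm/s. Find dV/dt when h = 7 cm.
49π/5 cm³/s

V = (1/3)π(h/5)²h = πh³/75
dV/dt = πh²/25 · 5
At h = 7: dV/dt = 49π/5 cm³/s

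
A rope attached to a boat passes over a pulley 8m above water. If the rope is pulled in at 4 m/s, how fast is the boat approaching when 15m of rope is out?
60√161/161 ≈ 4.729 m/s

rope² = x² + 8²
x = √(15² - 8²) = √161
dx/dt = (rope/x) · d(rope)/dt = (15/√161) · (-4) = -60√161/161 m/s
The boat approaches at 60√161/161 ≈ 4.729 m/s.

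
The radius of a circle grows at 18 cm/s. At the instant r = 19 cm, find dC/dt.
36π cm/s

C = 2πr
dC/dt = 2π · dr/dt = 2π · 18 = 36π cm/s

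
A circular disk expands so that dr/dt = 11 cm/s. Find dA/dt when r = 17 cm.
374π cm²/s

A = πr²
dA/dt = 2πr · dr/dt = 2π(17)(11) = 374π cm²/s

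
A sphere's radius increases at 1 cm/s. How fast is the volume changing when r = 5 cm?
100π cm³/s

V = (4/3)πr³
dV/dt = dV/dr · dr/dt = 4πr² · 1
At r = 5: dV/dt = 100π cm³/s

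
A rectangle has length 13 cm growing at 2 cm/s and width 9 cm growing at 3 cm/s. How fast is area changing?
57 cm²/s

A = lw
dA/dt = w·dl/dt + l·dw/dt = 9·2 + 13·3 = 57 cm²/s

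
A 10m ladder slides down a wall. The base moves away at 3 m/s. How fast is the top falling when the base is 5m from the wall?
√3 ≈ 1.732 m/s

x² + y² = 10²
2x·dx/dt + 2y·dy/dt = 0
dy/dt = -x/y · dx/dt = -5/(5√3) · 3 = -√3 m/s
The top is descending at √3 ≈ 1.732 m/s.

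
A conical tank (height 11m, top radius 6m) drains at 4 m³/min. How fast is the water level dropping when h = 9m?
121/(729π) ≈ 0.05283 m/min

r/h = 6/11, so r = (6/11)h
V = (1/3)πr²h = (1/3)π((6/11)h)²h = (12/121)πh³
dV/dh = (36/121)πh²
dh/dt = (dV/dt)/(dV/dh) = -4/((36/121)π·9²) = -121/(729π) m/min
The level is dropping at 121/(729π) ≈ 0.05283 m/min.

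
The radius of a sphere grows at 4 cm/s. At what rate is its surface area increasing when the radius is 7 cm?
224π cm²/s

S = 4πr²
dS/dt = dS/dr · dr/dt = 8πr · 4
At r = 7: dS/dt = 224π cm²/s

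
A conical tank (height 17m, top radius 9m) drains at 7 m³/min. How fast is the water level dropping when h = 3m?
2023/(729π) ≈ 0.8833 m/min

r/h = 9/17, so r = (9/17)h
V = (1/3)πr²h = (1/3)π((9/17)h)²h = (27/289)πh³
dV/dh = (81/289)πh²
dh/dt = (dV/dt)/(dV/dh) = -7/((81/289)π·3²) = -2023/(729π) m/min
The level is dropping at 2023/(729π) ≈ 0.8833 m/min.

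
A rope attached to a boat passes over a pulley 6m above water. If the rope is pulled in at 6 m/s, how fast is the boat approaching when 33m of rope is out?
22√13/13 ≈ 6.102 m/s

rope² = x² + 6²
x = √(33² - 6²) = 9√13
dx/dt = (rope/x) · d(rope)/dt = (33/(9√13)) · (-6) = -22√13/13 m/s
The boat approaches at 22√13/13 ≈ 6.102 m/s.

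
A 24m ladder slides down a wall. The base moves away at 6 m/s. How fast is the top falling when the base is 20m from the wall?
30√11/11 ≈ 9.045 m/s

x² + y² = 24²
2x·dx/dt + 2y·dy/dt = 0
dy/dt = -x/y · dx/dt = -20/(4√11) · 6 = -30√11/11 m/s
The top is descending at 30√11/11 ≈ 9.045 m/s.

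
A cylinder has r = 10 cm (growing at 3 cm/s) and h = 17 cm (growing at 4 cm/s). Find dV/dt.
1420π cm³/s

V = πr²h
dV/dt = 2πrh·dr/dt + πr²·dh/dt
= 2π(10)(17)(3) + π(10)²(4)
= 1420π cm³/s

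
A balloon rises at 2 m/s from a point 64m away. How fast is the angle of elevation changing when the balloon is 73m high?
0.013581 rad/s

tan(θ) = y/64
sec²(θ) · dθ/dt = (1/64) · dy/dt
dθ/dt = cos²(θ)/64 · 2 = 64/(64² + 73²) · 2
dθ/dt = 0.013581 rad/s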